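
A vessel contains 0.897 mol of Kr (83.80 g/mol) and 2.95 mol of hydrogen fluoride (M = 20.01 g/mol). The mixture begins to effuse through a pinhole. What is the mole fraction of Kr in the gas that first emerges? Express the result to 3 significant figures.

0.129

Effusion rate of each component ∝ n_i/√M_i (partial pressure × 1/√M).
Mole fraction of Kr in the effusate = (n_Kr/√M_Kr) / (n_Kr/√M_Kr + n_HF/√M_HF)
= (0.897/√83.80) / (0.897/√83.80 + 2.95/√20.01) = 0.09799/(0.09799 + 0.6595) = 0.129.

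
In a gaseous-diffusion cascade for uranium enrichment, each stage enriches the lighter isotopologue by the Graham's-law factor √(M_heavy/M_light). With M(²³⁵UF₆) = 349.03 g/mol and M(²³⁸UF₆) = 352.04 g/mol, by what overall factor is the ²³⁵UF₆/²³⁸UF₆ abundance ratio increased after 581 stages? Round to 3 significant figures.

After 581 stages the ratio has grown by (√(352.04/349.03))^581 = (352.04/349.03)^(581/2).
= 1.00862^(581/2) = 12.1.

12.1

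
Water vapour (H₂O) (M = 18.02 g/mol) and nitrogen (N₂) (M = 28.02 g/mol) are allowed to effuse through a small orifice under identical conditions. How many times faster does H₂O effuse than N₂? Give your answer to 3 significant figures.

From Graham's law, rate_H₂O/rate_N₂ = √(M_N₂/M_H₂O) = √(28.02/18.02) = √1.555 = 1.25.

1.25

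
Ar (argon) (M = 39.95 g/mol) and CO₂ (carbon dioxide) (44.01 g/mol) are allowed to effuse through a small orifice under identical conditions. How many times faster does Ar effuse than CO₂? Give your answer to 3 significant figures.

Graham's law gives rate_Ar/rate_CO₂ = √(M_CO₂/M_Ar) = √(44.01/39.95) = √1.102 = 1.05.

1.05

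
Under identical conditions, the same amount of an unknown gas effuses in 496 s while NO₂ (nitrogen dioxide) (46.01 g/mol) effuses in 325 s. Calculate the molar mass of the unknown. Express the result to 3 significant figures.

107 g/mol

From Graham's law, t_X/t_NO₂ = √(M_X/M_NO₂).
496/325 = 1.526 = √(M_X/46.01)
M_X = 46.01 × 1.526² = 46.01 × 2.329 = 107 g/mol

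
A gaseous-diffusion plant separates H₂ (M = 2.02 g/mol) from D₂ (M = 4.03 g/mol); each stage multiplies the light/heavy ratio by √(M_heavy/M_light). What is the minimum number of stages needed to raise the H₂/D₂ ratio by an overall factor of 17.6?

9

Single-stage factor α = √(4.03/2.02), so ln α = ½ ln(1.99505) = 0.3453.
Need α^N ≥ 17.6 ⇒ N ≥ ln(17.6) / ln α = 2.868 / 0.3453 = 8.30.
So at least 9 stages are needed.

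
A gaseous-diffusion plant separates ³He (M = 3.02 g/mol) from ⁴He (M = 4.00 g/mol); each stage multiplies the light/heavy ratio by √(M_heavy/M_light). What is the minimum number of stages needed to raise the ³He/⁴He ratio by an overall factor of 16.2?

20

Single-stage factor α = √(4.00/3.02), so ln α = ½ ln(1.32450) = 0.1405.
Need α^N ≥ 16.2 ⇒ N ≥ ln(16.2) / ln α = 2.785 / 0.1405 = 19.82.
Minimum whole number of stages: N = 20.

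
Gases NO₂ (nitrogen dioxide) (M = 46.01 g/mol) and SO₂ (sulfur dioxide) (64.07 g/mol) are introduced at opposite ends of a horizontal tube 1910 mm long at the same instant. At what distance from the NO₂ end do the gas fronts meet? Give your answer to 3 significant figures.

1030 mm

Graham's law gives d_NO₂/d_SO₂ = rate_NO₂/rate_SO₂ = √(M_SO₂/M_NO₂) = √(64.07/46.01) = 1.180.
With d_NO₂ + d_SO₂ = 1910 mm, d_SO₂ = 1910/(1 + 1.180) = 876.1 mm.
d_NO₂ = 1910 − 876.1 = 1030 mm.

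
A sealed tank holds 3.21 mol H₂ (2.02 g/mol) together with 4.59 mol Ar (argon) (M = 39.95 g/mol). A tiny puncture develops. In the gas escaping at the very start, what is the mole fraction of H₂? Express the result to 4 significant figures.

0.7567

The effusion rate of species i is ∝ p_i/√M_i ∝ n_i/√M_i.
So x_H₂ in the escaping gas = (n_H₂/√M_H₂) / Σ(n_i/√M_i)
= (3.21/√2.02) / (3.21/√2.02 + 4.59/√39.95) = 2.259/(2.259 + 0.7262) = 0.7567.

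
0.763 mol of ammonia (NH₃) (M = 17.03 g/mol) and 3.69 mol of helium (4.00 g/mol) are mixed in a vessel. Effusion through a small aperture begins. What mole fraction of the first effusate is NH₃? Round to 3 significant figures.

The effusion rate of species i is ∝ p_i/√M_i ∝ n_i/√M_i.
x_NH₃(eff) = (n_NH₃/√M_NH₃) / (n_NH₃/√M_NH₃ + n_He/√M_He)
= (0.763/√17.03) / (0.763/√17.03 + 3.69/√4.00) = 0.1849/(0.1849 + 1.845) = 0.0911.

0.0911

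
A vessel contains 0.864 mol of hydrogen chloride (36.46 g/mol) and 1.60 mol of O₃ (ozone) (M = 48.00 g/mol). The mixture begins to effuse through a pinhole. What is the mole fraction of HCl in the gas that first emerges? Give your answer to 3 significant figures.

0.383

Rate_i ∝ x_i/√M_i (Graham's law weighted by mole fraction), so the effusate composition follows n_i/√M_i.
Mole fraction of HCl in the effusate = (n_HCl/√M_HCl) / (n_HCl/√M_HCl + n_O₃/√M_O₃)
= (0.864/√36.46) / (0.864/√36.46 + 1.60/√48.00) = 0.1431/(0.1431 + 0.2309) = 0.383.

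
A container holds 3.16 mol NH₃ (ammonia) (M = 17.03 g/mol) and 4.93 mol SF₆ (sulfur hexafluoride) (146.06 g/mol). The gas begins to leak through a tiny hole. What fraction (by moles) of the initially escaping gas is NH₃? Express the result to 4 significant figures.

Each component's effusion rate ∝ (its partial pressure)·(1/√M) ∝ n_i/√M_i.
x_NH₃(eff) = (n_NH₃/√M_NH₃) / (n_NH₃/√M_NH₃ + n_SF₆/√M_SF₆)
= (3.16/√17.03) / (3.16/√17.03 + 4.93/√146.06) = 0.7657/(0.7657 + 0.4079) = 0.6524.

0.6524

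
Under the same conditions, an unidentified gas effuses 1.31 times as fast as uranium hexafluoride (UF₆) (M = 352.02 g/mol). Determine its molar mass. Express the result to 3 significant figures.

205 g/mol

From Graham's law, rate_X/rate_UF₆ = √(M_UF₆/M_X).
1.31 = √(352.02/M_X)
M_X = 352.02 / 1.31² = 352.02 / 1.716 = 205 g/mol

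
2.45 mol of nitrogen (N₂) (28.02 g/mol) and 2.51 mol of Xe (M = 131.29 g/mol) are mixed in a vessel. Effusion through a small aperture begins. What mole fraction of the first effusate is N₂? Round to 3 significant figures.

0.679

Each component's effusion rate ∝ (its partial pressure)·(1/√M) ∝ n_i/√M_i.
Mole fraction of N₂ in the effusate = (n_N₂/√M_N₂) / (n_N₂/√M_N₂ + n_Xe/√M_Xe)
= (2.45/√28.02) / (2.45/√28.02 + 2.51/√131.29) = 0.4628/(0.4628 + 0.2191) = 0.679.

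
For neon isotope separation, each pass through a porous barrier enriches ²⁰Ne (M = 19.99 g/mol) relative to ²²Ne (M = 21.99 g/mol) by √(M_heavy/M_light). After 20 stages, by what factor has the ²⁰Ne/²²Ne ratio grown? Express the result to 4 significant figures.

2.595

Overall factor = α^20 with α = √(21.99/19.99), i.e. (21.99/19.99)^(20/2).
= 1.10005^10 = 2.595.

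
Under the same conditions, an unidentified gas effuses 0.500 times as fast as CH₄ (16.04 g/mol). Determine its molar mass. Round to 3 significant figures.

64.2 g/mol

By Graham's law, rate_X/rate_CH₄ = √(M_CH₄/M_X).
0.500 = √(16.04/M_X)
M_X = 16.04 / 0.500² = 16.04 / 0.2500 = 64.2 g/mol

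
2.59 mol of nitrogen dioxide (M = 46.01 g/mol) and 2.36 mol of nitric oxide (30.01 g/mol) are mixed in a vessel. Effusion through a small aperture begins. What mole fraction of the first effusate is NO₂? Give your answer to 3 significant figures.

0.470

Rate_i ∝ x_i/√M_i (Graham's law weighted by mole fraction), so the effusate composition follows n_i/√M_i.
So x_NO₂ in the escaping gas = (n_NO₂/√M_NO₂) / Σ(n_i/√M_i)
= (2.59/√46.01) / (2.59/√46.01 + 2.36/√30.01) = 0.3818/(0.3818 + 0.4308) = 0.470.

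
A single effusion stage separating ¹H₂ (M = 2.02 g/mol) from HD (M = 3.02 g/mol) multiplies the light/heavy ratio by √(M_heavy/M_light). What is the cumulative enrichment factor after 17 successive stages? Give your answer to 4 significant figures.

30.52

Overall factor = α^17 with α = √(3.02/2.02), i.e. (3.02/2.02)^(17/2).
= 1.49505^(17/2) = 30.52.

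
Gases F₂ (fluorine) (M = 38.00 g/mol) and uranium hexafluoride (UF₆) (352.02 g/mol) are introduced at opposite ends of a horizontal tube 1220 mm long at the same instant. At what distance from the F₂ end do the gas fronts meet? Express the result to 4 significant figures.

918.3 mm

The fronts meet when d_F₂ + d_UF₆ = L with d_F₂/d_UF₆ = √(M_UF₆/M_F₂) (Graham's law). Here √(M_UF₆/M_F₂) = √(352.02/38.00) = 3.044.
With d_F₂ + d_UF₆ = 1220 mm, d_UF₆ = 1220/(1 + 3.044) = 301.7 mm.
d_F₂ = 1220 − 301.7 = 918.3 mm.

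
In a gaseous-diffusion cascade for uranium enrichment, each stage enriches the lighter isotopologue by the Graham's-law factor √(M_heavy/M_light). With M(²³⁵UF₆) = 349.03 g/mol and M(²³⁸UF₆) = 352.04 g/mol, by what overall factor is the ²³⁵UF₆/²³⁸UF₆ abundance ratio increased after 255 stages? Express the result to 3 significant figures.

2.99

The single-stage factor is √(M_heavy/M_light), so 255 stages give [√(352.04/349.03)]^255 = (352.04/349.03)^(255/2).
= 1.00862^(255/2) = 2.99.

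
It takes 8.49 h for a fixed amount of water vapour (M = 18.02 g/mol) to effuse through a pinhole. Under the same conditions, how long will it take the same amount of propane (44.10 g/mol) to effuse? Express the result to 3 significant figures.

By Graham's law, t_C₃H₈/t_H₂O = √(M_C₃H₈/M_H₂O) = √(44.10/18.02) = √2.447 = 1.564.
So the time for C₃H₈ is 8.49 × 1.564 = 13.3 h.

13.3 h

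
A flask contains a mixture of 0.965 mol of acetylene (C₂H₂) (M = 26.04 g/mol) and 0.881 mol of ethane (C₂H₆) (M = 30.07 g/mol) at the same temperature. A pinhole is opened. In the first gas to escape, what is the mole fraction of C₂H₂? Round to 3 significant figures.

Each component's effusion rate ∝ (its partial pressure)·(1/√M) ∝ n_i/√M_i.
Mole fraction of C₂H₂ in the effusate = (n_C₂H₂/√M_C₂H₂) / (n_C₂H₂/√M_C₂H₂ + n_C₂H₆/√M_C₂H₆)
= (0.965/√26.04) / (0.965/√26.04 + 0.881/√30.07) = 0.1891/(0.1891 + 0.1607) = 0.541.

0.541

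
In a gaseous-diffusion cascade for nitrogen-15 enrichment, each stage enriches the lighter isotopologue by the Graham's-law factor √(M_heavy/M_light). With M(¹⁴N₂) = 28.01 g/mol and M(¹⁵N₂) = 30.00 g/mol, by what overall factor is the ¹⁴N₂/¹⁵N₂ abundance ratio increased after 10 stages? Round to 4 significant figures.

Overall factor = α^10 with α = √(30.00/28.01), i.e. (30.00/28.01)^(10/2).
= 1.07105^5 = 1.409.

1.409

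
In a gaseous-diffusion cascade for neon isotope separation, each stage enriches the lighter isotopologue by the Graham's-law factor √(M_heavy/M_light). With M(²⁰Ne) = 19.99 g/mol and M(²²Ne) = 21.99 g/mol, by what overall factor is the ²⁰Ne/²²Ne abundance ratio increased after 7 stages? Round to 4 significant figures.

1.396

The single-stage factor is √(M_heavy/M_light), so 7 stages give [√(21.99/19.99)]^7 = (21.99/19.99)^(7/2).
= 1.10005^(7/2) = 1.396.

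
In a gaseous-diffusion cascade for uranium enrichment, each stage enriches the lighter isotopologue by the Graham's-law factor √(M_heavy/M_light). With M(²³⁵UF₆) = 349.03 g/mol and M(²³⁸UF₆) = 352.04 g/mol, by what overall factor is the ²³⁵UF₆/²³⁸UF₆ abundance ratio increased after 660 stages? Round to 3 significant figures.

Each stage multiplies the ratio by α = √(352.04/349.03), so after 660 stages the overall factor is α^660 = (352.04/349.03)^(660/2).
= 1.00862^330 = 17.0.

17.0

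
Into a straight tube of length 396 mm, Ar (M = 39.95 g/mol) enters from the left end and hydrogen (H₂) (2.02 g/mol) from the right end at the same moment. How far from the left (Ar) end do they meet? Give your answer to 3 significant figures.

In equal time, each gas travels a distance ∝ its rate ∝ 1/√M, so d_Ar/d_H₂ = √(M_H₂/M_Ar) = √(2.02/39.95) = 0.2249.
With d_Ar + d_H₂ = 396 mm, d_H₂ = 396/(1 + 0.2249) = 323.3 mm.
d_Ar = 396 − 323.3 = 72.7 mm.

72.7 mm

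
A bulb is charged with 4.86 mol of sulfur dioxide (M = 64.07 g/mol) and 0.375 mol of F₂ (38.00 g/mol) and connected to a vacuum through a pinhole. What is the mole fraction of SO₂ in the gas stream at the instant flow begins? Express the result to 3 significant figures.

0.909

The effusion rate of species i is ∝ p_i/√M_i ∝ n_i/√M_i.
So x_SO₂ in the escaping gas = (n_SO₂/√M_SO₂) / Σ(n_i/√M_i)
= (4.86/√64.07) / (4.86/√64.07 + 0.375/√38.00) = 0.6072/(0.6072 + 0.06083) = 0.909.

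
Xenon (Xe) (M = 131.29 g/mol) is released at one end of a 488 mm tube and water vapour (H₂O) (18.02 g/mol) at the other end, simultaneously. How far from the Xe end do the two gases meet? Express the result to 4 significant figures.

131.9 mm

The fronts meet when d_Xe + d_H₂O = L with d_Xe/d_H₂O = √(M_H₂O/M_Xe) (Graham's law). Here √(M_H₂O/M_Xe) = √(18.02/131.29) = 0.3705.
With d_Xe + d_H₂O = 488 mm, d_H₂O = 488/(1 + 0.3705) = 356.1 mm.
d_Xe = 488 − 356.1 = 131.9 mm.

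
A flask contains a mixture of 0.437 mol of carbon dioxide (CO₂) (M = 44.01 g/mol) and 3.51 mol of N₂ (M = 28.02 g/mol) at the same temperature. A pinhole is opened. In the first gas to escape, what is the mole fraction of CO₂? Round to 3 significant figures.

0.0904

Rate_i ∝ x_i/√M_i (Graham's law weighted by mole fraction), so the effusate composition follows n_i/√M_i.
x_CO₂(eff) = (n_CO₂/√M_CO₂) / (n_CO₂/√M_CO₂ + n_N₂/√M_N₂)
= (0.437/√44.01) / (0.437/√44.01 + 3.51/√28.02) = 0.06587/(0.06587 + 0.6631) = 0.0904.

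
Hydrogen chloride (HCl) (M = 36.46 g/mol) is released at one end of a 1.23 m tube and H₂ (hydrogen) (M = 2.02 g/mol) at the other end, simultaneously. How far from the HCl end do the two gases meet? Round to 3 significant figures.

The fronts meet when d_HCl + d_H₂ = L with d_HCl/d_H₂ = √(M_H₂/M_HCl) (Graham's law). Here √(M_H₂/M_HCl) = √(2.02/36.46) = 0.2354.
With d_HCl + d_H₂ = 1.23 m, d_H₂ = 1.23/(1 + 0.2354) = 0.9956 m.
d_HCl = 1.23 − 0.9956 = 0.234 m.

0.234 m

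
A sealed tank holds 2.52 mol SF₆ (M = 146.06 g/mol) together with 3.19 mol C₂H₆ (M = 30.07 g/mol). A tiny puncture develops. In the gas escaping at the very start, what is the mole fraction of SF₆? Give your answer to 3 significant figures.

Rate_i ∝ x_i/√M_i (Graham's law weighted by mole fraction), so the effusate composition follows n_i/√M_i.
x_SF₆(eff) = (n_SF₆/√M_SF₆) / (n_SF₆/√M_SF₆ + n_C₂H₆/√M_C₂H₆)
= (2.52/√146.06) / (2.52/√146.06 + 3.19/√30.07) = 0.2085/(0.2085 + 0.5817) = 0.264.

0.264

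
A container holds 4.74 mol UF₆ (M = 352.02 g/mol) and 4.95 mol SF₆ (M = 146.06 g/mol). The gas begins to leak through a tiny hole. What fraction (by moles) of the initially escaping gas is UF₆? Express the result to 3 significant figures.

Rate_i ∝ x_i/√M_i (Graham's law weighted by mole fraction), so the effusate composition follows n_i/√M_i.
Mole fraction of UF₆ in the effusate = (n_UF₆/√M_UF₆) / (n_UF₆/√M_UF₆ + n_SF₆/√M_SF₆)
= (4.74/√352.02) / (4.74/√352.02 + 4.95/√146.06) = 0.2526/(0.2526 + 0.4096) = 0.382.

0.382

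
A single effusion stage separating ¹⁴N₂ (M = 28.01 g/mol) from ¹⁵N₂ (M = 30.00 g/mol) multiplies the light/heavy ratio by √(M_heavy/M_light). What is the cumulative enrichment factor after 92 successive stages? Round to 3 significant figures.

Each stage multiplies the ratio by α = √(30.00/28.01), so after 92 stages the overall factor is α^92 = (30.00/28.01)^(92/2).
= 1.07105^46 = 23.5.

23.5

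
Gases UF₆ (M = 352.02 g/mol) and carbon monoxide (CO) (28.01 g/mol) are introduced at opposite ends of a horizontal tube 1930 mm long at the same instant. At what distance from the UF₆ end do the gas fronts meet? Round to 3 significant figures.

425 mm

In equal time, each gas travels a distance ∝ its rate ∝ 1/√M, so d_UF₆/d_CO = √(M_CO/M_UF₆) = √(28.01/352.02) = 0.2821.
With d_UF₆ + d_CO = 1930 mm, d_CO = 1930/(1 + 0.2821) = 1505 mm.
d_UF₆ = 1930 − 1505 = 425 mm.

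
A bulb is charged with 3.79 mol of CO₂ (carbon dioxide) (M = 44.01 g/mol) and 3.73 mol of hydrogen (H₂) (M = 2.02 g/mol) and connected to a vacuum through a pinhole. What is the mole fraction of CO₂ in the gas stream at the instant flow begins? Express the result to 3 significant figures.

0.179

Rate_i ∝ x_i/√M_i (Graham's law weighted by mole fraction), so the effusate composition follows n_i/√M_i.
Mole fraction of CO₂ in the effusate = (n_CO₂/√M_CO₂) / (n_CO₂/√M_CO₂ + n_H₂/√M_H₂)
= (3.79/√44.01) / (3.79/√44.01 + 3.73/√2.02) = 0.5713/(0.5713 + 2.624) = 0.179.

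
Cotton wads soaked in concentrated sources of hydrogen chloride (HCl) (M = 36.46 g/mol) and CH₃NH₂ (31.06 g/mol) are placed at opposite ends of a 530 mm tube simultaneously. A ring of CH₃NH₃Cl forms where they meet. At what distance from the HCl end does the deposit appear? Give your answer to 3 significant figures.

Distances travelled in equal time are proportional to diffusion rates, so d_HCl/d_CH₃NH₂ = √(M_CH₃NH₂/M_HCl) = √(31.06/36.46) = 0.9230.
With d_HCl + d_CH₃NH₂ = 530 mm, d_CH₃NH₂ = 530/(1 + 0.9230) = 275.6 mm.
d_HCl = 530 − 275.6 = 254 mm.

254 mm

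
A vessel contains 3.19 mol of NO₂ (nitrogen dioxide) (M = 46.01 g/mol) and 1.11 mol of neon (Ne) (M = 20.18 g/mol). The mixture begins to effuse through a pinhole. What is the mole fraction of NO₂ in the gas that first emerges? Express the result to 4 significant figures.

Rate_i ∝ x_i/√M_i (Graham's law weighted by mole fraction), so the effusate composition follows n_i/√M_i.
x_NO₂(eff) = (n_NO₂/√M_NO₂) / (n_NO₂/√M_NO₂ + n_Ne/√M_Ne)
= (3.19/√46.01) / (3.19/√46.01 + 1.11/√20.18) = 0.4703/(0.4703 + 0.2471) = 0.6556.

0.6556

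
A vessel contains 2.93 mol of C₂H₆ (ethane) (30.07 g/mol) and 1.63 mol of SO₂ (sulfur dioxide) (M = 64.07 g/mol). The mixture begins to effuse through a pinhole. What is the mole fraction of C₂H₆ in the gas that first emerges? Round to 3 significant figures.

0.724

The effusion rate of species i is ∝ p_i/√M_i ∝ n_i/√M_i.
x_C₂H₆(eff) = (n_C₂H₆/√M_C₂H₆) / (n_C₂H₆/√M_C₂H₆ + n_SO₂/√M_SO₂)
= (2.93/√30.07) / (2.93/√30.07 + 1.63/√64.07) = 0.5343/(0.5343 + 0.2036) = 0.724.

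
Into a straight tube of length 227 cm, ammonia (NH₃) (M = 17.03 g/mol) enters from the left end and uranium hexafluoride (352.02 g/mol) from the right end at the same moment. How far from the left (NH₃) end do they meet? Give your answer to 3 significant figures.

The fronts meet when d_NH₃ + d_UF₆ = L with d_NH₃/d_UF₆ = √(M_UF₆/M_NH₃) (Graham's law). Here √(M_UF₆/M_NH₃) = √(352.02/17.03) = 4.546.
With d_NH₃ + d_UF₆ = 227 cm, d_UF₆ = 227/(1 + 4.546) = 40.93 cm.
d_NH₃ = 227 − 40.93 = 186 cm.

186 cm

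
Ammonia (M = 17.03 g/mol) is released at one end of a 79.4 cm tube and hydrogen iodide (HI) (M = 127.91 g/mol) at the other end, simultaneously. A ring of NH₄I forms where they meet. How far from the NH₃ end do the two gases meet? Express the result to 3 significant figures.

58.2 cm

The fronts meet when d_NH₃ + d_HI = L with d_NH₃/d_HI = √(M_HI/M_NH₃) (Graham's law). Here √(M_HI/M_NH₃) = √(127.91/17.03) = 2.741.
With d_NH₃ + d_HI = 79.4 cm, d_HI = 79.4/(1 + 2.741) = 21.23 cm.
d_NH₃ = 79.4 − 21.23 = 58.2 cm.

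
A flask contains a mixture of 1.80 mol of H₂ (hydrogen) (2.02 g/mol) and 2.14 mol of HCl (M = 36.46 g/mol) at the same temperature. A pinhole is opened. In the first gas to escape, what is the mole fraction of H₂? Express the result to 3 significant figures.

Effusion rate of each component ∝ n_i/√M_i (partial pressure × 1/√M).
Mole fraction of H₂ in the effusate = (n_H₂/√M_H₂) / (n_H₂/√M_H₂ + n_HCl/√M_HCl)
= (1.80/√2.02) / (1.80/√2.02 + 2.14/√36.46) = 1.266/(1.266 + 0.3544) = 0.781.

0.781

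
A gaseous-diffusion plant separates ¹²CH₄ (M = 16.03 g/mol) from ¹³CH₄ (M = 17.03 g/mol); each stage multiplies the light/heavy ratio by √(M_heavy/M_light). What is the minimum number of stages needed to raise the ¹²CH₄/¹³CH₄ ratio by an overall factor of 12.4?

84

Per stage α = (17.03/16.03)^(1/2) = 1.06238^0.5, giving ln α = 0.03026.
Need α^N ≥ 12.4 ⇒ N ≥ ln(12.4) / ln α = 2.518 / 0.03026 = 83.21.
Rounding up, N = 84 stages.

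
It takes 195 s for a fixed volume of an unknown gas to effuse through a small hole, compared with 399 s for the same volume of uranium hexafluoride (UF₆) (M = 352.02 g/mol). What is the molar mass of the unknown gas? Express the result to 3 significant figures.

84.1 g/mol

From Graham's law, t_X/t_UF₆ = √(M_X/M_UF₆).
195/399 = 0.4887 = √(M_X/352.02)
M_X = 352.02 × 0.4887² = 352.02 × 0.2388 = 84.1 g/mol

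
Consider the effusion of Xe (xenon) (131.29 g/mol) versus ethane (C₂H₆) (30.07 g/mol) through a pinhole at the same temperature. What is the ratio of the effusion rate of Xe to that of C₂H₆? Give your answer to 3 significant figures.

0.479

From Graham's law, rate_Xe/rate_C₂H₆ = √(M_C₂H₆/M_Xe) = √(30.07/131.29) = √0.2290 = 0.479.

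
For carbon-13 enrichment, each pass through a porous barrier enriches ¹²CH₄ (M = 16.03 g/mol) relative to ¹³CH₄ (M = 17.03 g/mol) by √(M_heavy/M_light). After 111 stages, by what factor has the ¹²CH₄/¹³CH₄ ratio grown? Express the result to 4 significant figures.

Overall factor = α^111 with α = √(17.03/16.03), i.e. (17.03/16.03)^(111/2).
= 1.06238^(111/2) = 28.75.

28.75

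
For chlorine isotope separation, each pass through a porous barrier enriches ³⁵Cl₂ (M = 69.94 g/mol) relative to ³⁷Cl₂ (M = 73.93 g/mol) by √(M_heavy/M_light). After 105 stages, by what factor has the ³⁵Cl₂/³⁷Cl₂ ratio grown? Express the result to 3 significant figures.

Each stage multiplies the ratio by α = √(73.93/69.94), so after 105 stages the overall factor is α^105 = (73.93/69.94)^(105/2).
= 1.05705^(105/2) = 18.4.

18.4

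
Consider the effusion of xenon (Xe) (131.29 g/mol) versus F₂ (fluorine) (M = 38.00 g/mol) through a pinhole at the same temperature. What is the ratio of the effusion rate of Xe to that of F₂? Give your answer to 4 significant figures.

0.5380

Using Graham's law: rate_Xe/rate_F₂ = √(M_F₂/M_Xe) = √(38.00/131.29) = √0.2894 = 0.5380.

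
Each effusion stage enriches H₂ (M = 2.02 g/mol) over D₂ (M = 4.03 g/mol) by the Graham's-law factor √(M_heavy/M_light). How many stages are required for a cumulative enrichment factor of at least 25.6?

Per stage α = (4.03/2.02)^(1/2) = 1.99505^0.5, giving ln α = 0.3453.
Need α^N ≥ 25.6 ⇒ N ≥ ln(25.6) / ln α = 3.243 / 0.3453 = 9.39.
Minimum whole number of stages: N = 10.

10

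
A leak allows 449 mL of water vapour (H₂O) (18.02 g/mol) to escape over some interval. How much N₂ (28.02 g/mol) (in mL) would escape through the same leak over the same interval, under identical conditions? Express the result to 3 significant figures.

From Graham's law, rate_N₂/rate_H₂O = √(M_H₂O/M_N₂) = √(18.02/28.02) = √0.6431 = 0.8019.
So the volume for N₂ is 449 × 0.8019 = 360 mL.

360 mL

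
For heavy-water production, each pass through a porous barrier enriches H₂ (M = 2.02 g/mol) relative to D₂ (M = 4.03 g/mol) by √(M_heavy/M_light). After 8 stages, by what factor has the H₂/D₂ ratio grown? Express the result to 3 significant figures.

15.8

Overall factor = α^8 with α = √(4.03/2.02), i.e. (4.03/2.02)^(8/2).
= 1.99505^4 = 15.8.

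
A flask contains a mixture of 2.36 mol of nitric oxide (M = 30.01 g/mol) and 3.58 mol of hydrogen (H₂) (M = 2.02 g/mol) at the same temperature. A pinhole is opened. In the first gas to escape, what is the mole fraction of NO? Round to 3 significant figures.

0.146

The effusion rate of species i is ∝ p_i/√M_i ∝ n_i/√M_i.
So x_NO in the escaping gas = (n_NO/√M_NO) / Σ(n_i/√M_i)
= (2.36/√30.01) / (2.36/√30.01 + 3.58/√2.02) = 0.4308/(0.4308 + 2.519) = 0.146.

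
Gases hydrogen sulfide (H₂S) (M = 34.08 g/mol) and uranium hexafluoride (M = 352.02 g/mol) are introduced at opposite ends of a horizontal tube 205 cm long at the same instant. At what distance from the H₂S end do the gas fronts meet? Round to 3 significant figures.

Distances travelled in equal time are proportional to diffusion rates, so d_H₂S/d_UF₆ = √(M_UF₆/M_H₂S) = √(352.02/34.08) = 3.214.
With d_H₂S + d_UF₆ = 205 cm, d_UF₆ = 205/(1 + 3.214) = 48.65 cm.
d_H₂S = 205 − 48.65 = 156 cm.

156 cm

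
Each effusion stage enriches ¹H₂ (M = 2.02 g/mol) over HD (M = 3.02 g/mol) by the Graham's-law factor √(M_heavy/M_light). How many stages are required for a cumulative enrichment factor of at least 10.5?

With α = √(3.02/2.02) per stage, ln α = ½ ln(1.49505) = 0.2011.
Need α^N ≥ 10.5 ⇒ N ≥ ln(10.5) / ln α = 2.351 / 0.2011 = 11.69.
Minimum whole number of stages: N = 12.

12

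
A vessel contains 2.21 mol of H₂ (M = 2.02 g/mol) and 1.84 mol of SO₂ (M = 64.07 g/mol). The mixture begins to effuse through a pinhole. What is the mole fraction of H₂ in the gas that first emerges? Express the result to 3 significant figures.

Effusion rate of each component ∝ n_i/√M_i (partial pressure × 1/√M).
Mole fraction of H₂ in the effusate = (n_H₂/√M_H₂) / (n_H₂/√M_H₂ + n_SO₂/√M_SO₂)
= (2.21/√2.02) / (2.21/√2.02 + 1.84/√64.07) = 1.555/(1.555 + 0.2299) = 0.871.

0.871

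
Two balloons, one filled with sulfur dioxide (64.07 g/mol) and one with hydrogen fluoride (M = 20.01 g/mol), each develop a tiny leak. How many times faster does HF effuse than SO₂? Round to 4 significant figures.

From Graham's law, rate_HF/rate_SO₂ = √(M_SO₂/M_HF) = √(64.07/20.01) = √3.202 = 1.789.

1.789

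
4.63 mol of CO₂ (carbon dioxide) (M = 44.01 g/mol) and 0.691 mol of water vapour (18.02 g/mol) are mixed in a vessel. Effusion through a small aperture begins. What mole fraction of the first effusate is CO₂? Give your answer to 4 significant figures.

0.8109

The effusion rate of species i is ∝ p_i/√M_i ∝ n_i/√M_i.
Mole fraction of CO₂ in the effusate = (n_CO₂/√M_CO₂) / (n_CO₂/√M_CO₂ + n_H₂O/√M_H₂O)
= (4.63/√44.01) / (4.63/√44.01 + 0.691/√18.02) = 0.6979/(0.6979 + 0.1628) = 0.8109.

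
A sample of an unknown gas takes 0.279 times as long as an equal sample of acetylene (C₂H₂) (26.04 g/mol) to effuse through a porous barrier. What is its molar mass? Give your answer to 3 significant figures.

2.03 g/mol

By Graham's law, t_X/t_C₂H₂ = √(M_X/M_C₂H₂).
0.279 = √(M_X/26.04)
M_X = 26.04 × 0.279² = 26.04 × 0.07784 = 2.03 g/mol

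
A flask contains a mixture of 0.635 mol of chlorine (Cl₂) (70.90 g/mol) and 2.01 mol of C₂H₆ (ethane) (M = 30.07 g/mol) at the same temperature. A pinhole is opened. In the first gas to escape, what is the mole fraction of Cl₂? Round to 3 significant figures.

0.171

Each component's effusion rate ∝ (its partial pressure)·(1/√M) ∝ n_i/√M_i.
So x_Cl₂ in the escaping gas = (n_Cl₂/√M_Cl₂) / Σ(n_i/√M_i)
= (0.635/√70.90) / (0.635/√70.90 + 2.01/√30.07) = 0.07541/(0.07541 + 0.3665) = 0.171.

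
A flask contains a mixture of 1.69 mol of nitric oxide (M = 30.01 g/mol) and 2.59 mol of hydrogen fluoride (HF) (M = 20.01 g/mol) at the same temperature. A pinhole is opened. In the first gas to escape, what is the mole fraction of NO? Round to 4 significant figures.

0.3476

Effusion rate of each component ∝ n_i/√M_i (partial pressure × 1/√M).
x_NO(eff) = (n_NO/√M_NO) / (n_NO/√M_NO + n_HF/√M_HF)
= (1.69/√30.01) / (1.69/√30.01 + 2.59/√20.01) = 0.3085/(0.3085 + 0.5790) = 0.3476.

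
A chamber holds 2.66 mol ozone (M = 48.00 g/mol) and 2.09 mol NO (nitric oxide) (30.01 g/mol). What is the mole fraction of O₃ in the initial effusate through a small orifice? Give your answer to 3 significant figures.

The effusion rate of species i is ∝ p_i/√M_i ∝ n_i/√M_i.
x_O₃(eff) = (n_O₃/√M_O₃) / (n_O₃/√M_O₃ + n_NO/√M_NO)
= (2.66/√48.00) / (2.66/√48.00 + 2.09/√30.01) = 0.3839/(0.3839 + 0.3815) = 0.502.

0.502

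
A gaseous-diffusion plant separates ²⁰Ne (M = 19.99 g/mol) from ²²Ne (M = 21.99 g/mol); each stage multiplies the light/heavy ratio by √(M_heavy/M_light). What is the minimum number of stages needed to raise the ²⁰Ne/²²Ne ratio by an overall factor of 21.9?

65

Single-stage factor α = √(21.99/19.99), so ln α = ½ ln(1.10005) = 0.04768.
Need α^N ≥ 21.9 ⇒ N ≥ ln(21.9) / ln α = 3.086 / 0.04768 = 64.74.
Rounding up, N = 65 stages.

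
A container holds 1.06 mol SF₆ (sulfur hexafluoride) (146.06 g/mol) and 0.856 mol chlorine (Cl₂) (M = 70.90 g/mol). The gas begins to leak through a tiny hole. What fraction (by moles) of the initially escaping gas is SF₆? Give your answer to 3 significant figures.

0.463

Effusion rate of each component ∝ n_i/√M_i (partial pressure × 1/√M).
x_SF₆(eff) = (n_SF₆/√M_SF₆) / (n_SF₆/√M_SF₆ + n_Cl₂/√M_Cl₂)
= (1.06/√146.06) / (1.06/√146.06 + 0.856/√70.90) = 0.08771/(0.08771 + 0.1017) = 0.463.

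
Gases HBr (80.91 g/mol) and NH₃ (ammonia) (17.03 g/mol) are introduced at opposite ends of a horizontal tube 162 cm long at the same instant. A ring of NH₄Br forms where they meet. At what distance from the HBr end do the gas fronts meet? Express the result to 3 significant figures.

In equal time, each gas travels a distance ∝ its rate ∝ 1/√M, so d_HBr/d_NH₃ = √(M_NH₃/M_HBr) = √(17.03/80.91) = 0.4588.
With d_HBr + d_NH₃ = 162 cm, d_NH₃ = 162/(1 + 0.4588) = 111.1 cm.
d_HBr = 162 − 111.1 = 50.9 cm.

50.9 cm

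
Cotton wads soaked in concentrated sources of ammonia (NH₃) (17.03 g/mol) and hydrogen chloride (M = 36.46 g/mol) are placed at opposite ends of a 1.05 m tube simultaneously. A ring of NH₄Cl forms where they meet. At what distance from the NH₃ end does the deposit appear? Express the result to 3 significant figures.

0.624 m

Distances travelled in equal time are proportional to diffusion rates, so d_NH₃/d_HCl = √(M_HCl/M_NH₃) = √(36.46/17.03) = 1.463.
With d_NH₃ + d_HCl = 1.05 m, d_HCl = 1.05/(1 + 1.463) = 0.4263 m.
d_NH₃ = 1.05 − 0.4263 = 0.624 m.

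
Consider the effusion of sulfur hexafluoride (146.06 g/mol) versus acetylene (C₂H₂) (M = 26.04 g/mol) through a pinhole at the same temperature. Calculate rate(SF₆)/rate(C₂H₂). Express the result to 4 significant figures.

0.4222

Graham's law gives rate_SF₆/rate_C₂H₂ = √(M_C₂H₂/M_SF₆) = √(26.04/146.06) = √0.1783 = 0.4222.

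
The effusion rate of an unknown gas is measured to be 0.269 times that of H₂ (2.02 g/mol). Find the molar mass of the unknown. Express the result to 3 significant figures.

27.9 g/mol

Since effusion rate ∝ 1/√M, rate_X/rate_H₂ = √(M_H₂/M_X).
0.269 = √(2.02/M_X)
M_X = 2.02 / 0.269² = 2.02 / 0.07236 = 27.9 g/mol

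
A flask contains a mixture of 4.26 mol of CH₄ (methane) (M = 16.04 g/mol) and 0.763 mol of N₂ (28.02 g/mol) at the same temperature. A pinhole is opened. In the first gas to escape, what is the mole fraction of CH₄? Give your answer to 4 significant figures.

Rate_i ∝ x_i/√M_i (Graham's law weighted by mole fraction), so the effusate composition follows n_i/√M_i.
x_CH₄(eff) = (n_CH₄/√M_CH₄) / (n_CH₄/√M_CH₄ + n_N₂/√M_N₂)
= (4.26/√16.04) / (4.26/√16.04 + 0.763/√28.02) = 1.064/(1.064 + 0.1441) = 0.8807.

0.8807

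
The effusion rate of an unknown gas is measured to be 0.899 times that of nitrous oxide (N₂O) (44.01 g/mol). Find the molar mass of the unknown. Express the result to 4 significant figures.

Graham's law gives rate_X/rate_N₂O = √(M_N₂O/M_X).
0.899 = √(44.01/M_X)
M_X = 44.01 / 0.899² = 44.01 / 0.8082 = 54.45 g/mol

54.45 g/mol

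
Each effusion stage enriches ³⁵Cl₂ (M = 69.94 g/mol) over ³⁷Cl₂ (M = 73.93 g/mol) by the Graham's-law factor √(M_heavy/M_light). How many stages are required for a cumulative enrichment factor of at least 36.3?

130

Per stage α = (73.93/69.94)^(1/2) = 1.05705^0.5, giving ln α = 0.02774.
Need α^N ≥ 36.3 ⇒ N ≥ ln(36.3) / ln α = 3.592 / 0.02774 = 129.48.
So at least 130 stages are needed.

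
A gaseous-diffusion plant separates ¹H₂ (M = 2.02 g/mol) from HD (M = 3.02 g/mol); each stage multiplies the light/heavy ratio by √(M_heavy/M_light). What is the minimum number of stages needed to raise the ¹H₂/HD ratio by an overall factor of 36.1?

18

Per stage α = (3.02/2.02)^(1/2) = 1.49505^0.5, giving ln α = 0.2011.
Need α^N ≥ 36.1 ⇒ N ≥ ln(36.1) / ln α = 3.586 / 0.2011 = 17.84.
Minimum whole number of stages: N = 18.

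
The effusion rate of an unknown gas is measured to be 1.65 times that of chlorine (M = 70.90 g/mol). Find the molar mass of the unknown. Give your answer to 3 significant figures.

26.0 g/mol

Graham's law gives rate_X/rate_Cl₂ = √(M_Cl₂/M_X).
1.65 = √(70.90/M_X)
M_X = 70.90 / 1.65² = 70.90 / 2.722 = 26.0 g/mol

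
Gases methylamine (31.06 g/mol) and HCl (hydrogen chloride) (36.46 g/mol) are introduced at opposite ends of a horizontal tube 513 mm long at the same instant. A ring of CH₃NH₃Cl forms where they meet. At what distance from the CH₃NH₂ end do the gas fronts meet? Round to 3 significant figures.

Distances travelled in equal time are proportional to diffusion rates, so d_CH₃NH₂/d_HCl = √(M_HCl/M_CH₃NH₂) = √(36.46/31.06) = 1.083.
With d_CH₃NH₂ + d_HCl = 513 mm, d_HCl = 513/(1 + 1.083) = 246.2 mm.
d_CH₃NH₂ = 513 − 246.2 = 267 mm.

267 mm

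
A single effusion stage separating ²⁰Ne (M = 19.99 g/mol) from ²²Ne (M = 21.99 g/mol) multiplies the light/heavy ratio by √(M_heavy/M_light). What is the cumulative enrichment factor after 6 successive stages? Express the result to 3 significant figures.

Each stage multiplies the ratio by α = √(21.99/19.99), so after 6 stages the overall factor is α^6 = (21.99/19.99)^(6/2).
= 1.10005^3 = 1.33.

1.33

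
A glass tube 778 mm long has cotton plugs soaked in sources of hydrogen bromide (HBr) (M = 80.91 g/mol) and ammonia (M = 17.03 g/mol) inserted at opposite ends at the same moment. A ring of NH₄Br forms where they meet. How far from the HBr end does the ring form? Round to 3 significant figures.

In equal time, each gas travels a distance ∝ its rate ∝ 1/√M, so d_HBr/d_NH₃ = √(M_NH₃/M_HBr) = √(17.03/80.91) = 0.4588.
With d_HBr + d_NH₃ = 778 mm, d_NH₃ = 778/(1 + 0.4588) = 533.3 mm.
d_HBr = 778 − 533.3 = 245 mm.

245 mm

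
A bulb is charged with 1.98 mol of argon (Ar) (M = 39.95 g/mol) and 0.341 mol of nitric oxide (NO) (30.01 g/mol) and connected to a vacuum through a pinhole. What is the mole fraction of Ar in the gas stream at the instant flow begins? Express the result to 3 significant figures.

0.834

Rate_i ∝ x_i/√M_i (Graham's law weighted by mole fraction), so the effusate composition follows n_i/√M_i.
Mole fraction of Ar in the effusate = (n_Ar/√M_Ar) / (n_Ar/√M_Ar + n_NO/√M_NO)
= (1.98/√39.95) / (1.98/√39.95 + 0.341/√30.01) = 0.3133/(0.3133 + 0.06225) = 0.834.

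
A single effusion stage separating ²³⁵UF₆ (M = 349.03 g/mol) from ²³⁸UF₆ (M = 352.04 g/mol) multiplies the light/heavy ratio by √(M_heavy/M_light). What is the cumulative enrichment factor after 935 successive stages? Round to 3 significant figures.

Each stage multiplies the ratio by α = √(352.04/349.03), so after 935 stages the overall factor is α^935 = (352.04/349.03)^(935/2).
= 1.00862^(935/2) = 55.4.

55.4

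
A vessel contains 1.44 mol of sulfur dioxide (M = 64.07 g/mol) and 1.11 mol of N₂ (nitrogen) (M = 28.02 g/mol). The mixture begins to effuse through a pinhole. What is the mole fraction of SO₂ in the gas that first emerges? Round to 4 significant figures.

0.4618

Each component's effusion rate ∝ (its partial pressure)·(1/√M) ∝ n_i/√M_i.
So x_SO₂ in the escaping gas = (n_SO₂/√M_SO₂) / Σ(n_i/√M_i)
= (1.44/√64.07) / (1.44/√64.07 + 1.11/√28.02) = 0.1799/(0.1799 + 0.2097) = 0.4618.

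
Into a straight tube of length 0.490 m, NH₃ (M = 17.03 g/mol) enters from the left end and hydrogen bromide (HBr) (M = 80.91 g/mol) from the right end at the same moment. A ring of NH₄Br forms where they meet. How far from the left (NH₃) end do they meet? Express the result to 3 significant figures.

The fronts meet when d_NH₃ + d_HBr = L with d_NH₃/d_HBr = √(M_HBr/M_NH₃) (Graham's law). Here √(M_HBr/M_NH₃) = √(80.91/17.03) = 2.180.
With d_NH₃ + d_HBr = 0.490 m, d_HBr = 0.490/(1 + 2.180) = 0.1541 m.
d_NH₃ = 0.490 − 0.1541 = 0.336 m.

0.336 m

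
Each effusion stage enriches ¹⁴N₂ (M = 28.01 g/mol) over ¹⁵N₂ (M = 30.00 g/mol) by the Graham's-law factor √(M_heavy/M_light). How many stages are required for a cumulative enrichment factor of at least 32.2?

Per stage α = (30.00/28.01)^(1/2) = 1.07105^0.5, giving ln α = 0.03432.
Need α^N ≥ 32.2 ⇒ N ≥ ln(32.2) / ln α = 3.472 / 0.03432 = 101.17.
Minimum whole number of stages: N = 102.

102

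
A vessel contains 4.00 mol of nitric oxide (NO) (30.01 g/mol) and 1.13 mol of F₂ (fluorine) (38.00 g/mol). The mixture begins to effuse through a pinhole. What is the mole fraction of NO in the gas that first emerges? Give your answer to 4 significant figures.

Each component's effusion rate ∝ (its partial pressure)·(1/√M) ∝ n_i/√M_i.
So x_NO in the escaping gas = (n_NO/√M_NO) / Σ(n_i/√M_i)
= (4.00/√30.01) / (4.00/√30.01 + 1.13/√38.00) = 0.7302/(0.7302 + 0.1833) = 0.7993.

0.7993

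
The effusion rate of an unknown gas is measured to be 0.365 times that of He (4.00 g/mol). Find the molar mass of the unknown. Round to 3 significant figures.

30.0 g/mol

Since effusion rate ∝ 1/√M, rate_X/rate_He = √(M_He/M_X).
0.365 = √(4.00/M_X)
M_X = 4.00 / 0.365² = 4.00 / 0.1332 = 30.0 g/mol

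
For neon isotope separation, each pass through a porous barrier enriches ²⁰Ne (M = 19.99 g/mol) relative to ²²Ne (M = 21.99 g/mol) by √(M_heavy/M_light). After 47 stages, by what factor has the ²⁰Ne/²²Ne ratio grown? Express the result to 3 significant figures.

9.40

Each stage multiplies the ratio by α = √(21.99/19.99), so after 47 stages the overall factor is α^47 = (21.99/19.99)^(47/2).
= 1.10005^(47/2) = 9.40.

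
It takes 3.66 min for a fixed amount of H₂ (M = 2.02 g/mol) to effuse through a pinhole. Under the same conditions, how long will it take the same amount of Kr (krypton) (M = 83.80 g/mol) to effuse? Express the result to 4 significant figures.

23.57 min

From Graham's law, t_Kr/t_H₂ = √(M_Kr/M_H₂) = √(83.80/2.02) = √41.49 = 6.441.
So the time for Kr is 3.66 × 6.441 = 23.57 min.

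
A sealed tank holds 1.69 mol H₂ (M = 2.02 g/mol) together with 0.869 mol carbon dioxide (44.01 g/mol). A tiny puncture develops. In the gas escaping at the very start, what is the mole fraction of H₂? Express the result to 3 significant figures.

0.901

Rate_i ∝ x_i/√M_i (Graham's law weighted by mole fraction), so the effusate composition follows n_i/√M_i.
x_H₂(eff) = (n_H₂/√M_H₂) / (n_H₂/√M_H₂ + n_CO₂/√M_CO₂)
= (1.69/√2.02) / (1.69/√2.02 + 0.869/√44.01) = 1.189/(1.189 + 0.1310) = 0.901.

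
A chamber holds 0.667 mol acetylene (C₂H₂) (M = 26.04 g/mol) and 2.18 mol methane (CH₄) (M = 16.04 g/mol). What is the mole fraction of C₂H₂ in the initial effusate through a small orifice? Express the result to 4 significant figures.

0.1936

Rate_i ∝ x_i/√M_i (Graham's law weighted by mole fraction), so the effusate composition follows n_i/√M_i.
x_C₂H₂(eff) = (n_C₂H₂/√M_C₂H₂) / (n_C₂H₂/√M_C₂H₂ + n_CH₄/√M_CH₄)
= (0.667/√26.04) / (0.667/√26.04 + 2.18/√16.04) = 0.1307/(0.1307 + 0.5443) = 0.1936.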